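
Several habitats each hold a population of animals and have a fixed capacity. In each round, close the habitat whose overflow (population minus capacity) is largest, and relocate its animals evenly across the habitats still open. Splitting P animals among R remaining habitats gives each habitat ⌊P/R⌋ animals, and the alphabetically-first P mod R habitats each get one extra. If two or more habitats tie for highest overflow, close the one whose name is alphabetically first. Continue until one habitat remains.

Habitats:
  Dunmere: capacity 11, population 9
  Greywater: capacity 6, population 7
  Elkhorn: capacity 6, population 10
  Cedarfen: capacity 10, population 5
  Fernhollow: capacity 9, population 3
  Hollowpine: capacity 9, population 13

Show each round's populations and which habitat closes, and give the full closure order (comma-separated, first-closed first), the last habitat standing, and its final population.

Round 1: Cedarfen=5 Dunmere=9 Elkhorn=10 Fernhollow=3 Greywater=7 Hollowpine=13 → close Elkhorn (overflow 4)
  10÷5 = 2 each, +1 to first 0
Round 2: Cedarfen=7 Dunmere=11 Fernhollow=5 Greywater=9 Hollowpine=15 → close Hollowpine (overflow 6)
  15÷4 = 3 each, +1 to first 3
Round 3: Cedarfen=11 Dunmere=15 Fernhollow=9 Greywater=12 → close Greywater (overflow 6)
  12÷3 = 4 each, +1 to first 0
Round 4: Cedarfen=15 Dunmere=19 Fernhollow=13 → close Dunmere (overflow 8)
  19÷2 = 9 each, +1 to first 1
Round 5: Cedarfen=25 Fernhollow=22 → close Cedarfen (overflow 15)
  25÷1 = 25 each, +1 to first 0

Closure order: Elkhorn, Hollowpine, Greywater, Dunmere, Cedarfen
Last habitat: Fernhollow with 47 animals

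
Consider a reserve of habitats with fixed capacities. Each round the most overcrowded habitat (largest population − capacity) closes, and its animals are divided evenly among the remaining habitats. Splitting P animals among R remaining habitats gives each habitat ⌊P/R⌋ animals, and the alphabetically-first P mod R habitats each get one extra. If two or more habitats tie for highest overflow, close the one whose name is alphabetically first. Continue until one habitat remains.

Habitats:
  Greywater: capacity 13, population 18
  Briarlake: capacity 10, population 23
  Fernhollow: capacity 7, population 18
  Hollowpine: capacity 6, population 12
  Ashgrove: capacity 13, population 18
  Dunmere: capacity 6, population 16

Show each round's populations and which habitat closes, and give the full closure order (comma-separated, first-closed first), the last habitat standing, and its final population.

Closure order: Briarlake, Fernhollow, Dunmere, Ashgrove, Greywater
Last habitat: Hollowpine with 105 animals

Round 1: Ashgrove=18 Briarlake=23 Dunmere=16 Fernhollow=18 Greywater=18 Hollowpine=12 → close Briarlake (overflow 13)
  23÷5 = 4 each, +1 to first 3
Round 2: Ashgrove=23 Dunmere=21 Fernhollow=23 Greywater=22 Hollowpine=16 → close Fernhollow (overflow 16)
  23÷4 = 5 each, +1 to first 3
Round 3: Ashgrove=29 Dunmere=27 Greywater=28 Hollowpine=21 → close Dunmere (overflow 21)
  27÷3 = 9 each, +1 to first 0
Round 4: Ashgrove=38 Greywater=37 Hollowpine=30 → close Ashgrove (overflow 25)
  38÷2 = 19 each, +1 to first 0
Round 5: Greywater=56 Hollowpine=49 → close Greywater (overflow 43)
  56÷1 = 56 each, +1 to first 0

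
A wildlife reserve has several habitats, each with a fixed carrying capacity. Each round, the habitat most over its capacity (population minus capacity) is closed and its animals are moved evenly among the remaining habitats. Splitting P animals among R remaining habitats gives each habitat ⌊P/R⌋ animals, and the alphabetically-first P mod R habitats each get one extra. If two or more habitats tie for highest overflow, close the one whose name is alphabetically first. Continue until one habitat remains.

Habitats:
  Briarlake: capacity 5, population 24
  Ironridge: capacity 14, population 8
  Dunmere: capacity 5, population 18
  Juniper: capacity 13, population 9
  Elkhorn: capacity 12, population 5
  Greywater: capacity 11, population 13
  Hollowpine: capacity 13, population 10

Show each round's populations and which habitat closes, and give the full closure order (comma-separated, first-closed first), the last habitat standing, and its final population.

Round 1: Briarlake=24 Dunmere=18 Elkhorn=5 Greywater=13 Hollowpine=10 Ironridge=8 Juniper=9 → close Briarlake (overflow 19)
  24÷6 = 4 each, +1 to first 0
Round 2: Dunmere=22 Elkhorn=9 Greywater=17 Hollowpine=14 Ironridge=12 Juniper=13 → close Dunmere (overflow 17)
  22÷5 = 4 each, +1 to first 2
Round 3: Elkhorn=14 Greywater=22 Hollowpine=18 Ironridge=16 Juniper=17 → close Greywater (overflow 11)
  22÷4 = 5 each, +1 to first 2
Round 4: Elkhorn=20 Hollowpine=24 Ironridge=21 Juniper=22 → close Hollowpine (overflow 11)
  24÷3 = 8 each, +1 to first 0
Round 5: Elkhorn=28 Ironridge=29 Juniper=30 → close Juniper (overflow 17)
  30÷2 = 15 each, +1 to first 0
Round 6: Elkhorn=43 Ironridge=44 → close Elkhorn (overflow 31)
  43÷1 = 43 each, +1 to first 0

Closure order: Briarlake, Dunmere, Greywater, Hollowpine, Juniper, Elkhorn
Last habitat: Ironridge with 87 animals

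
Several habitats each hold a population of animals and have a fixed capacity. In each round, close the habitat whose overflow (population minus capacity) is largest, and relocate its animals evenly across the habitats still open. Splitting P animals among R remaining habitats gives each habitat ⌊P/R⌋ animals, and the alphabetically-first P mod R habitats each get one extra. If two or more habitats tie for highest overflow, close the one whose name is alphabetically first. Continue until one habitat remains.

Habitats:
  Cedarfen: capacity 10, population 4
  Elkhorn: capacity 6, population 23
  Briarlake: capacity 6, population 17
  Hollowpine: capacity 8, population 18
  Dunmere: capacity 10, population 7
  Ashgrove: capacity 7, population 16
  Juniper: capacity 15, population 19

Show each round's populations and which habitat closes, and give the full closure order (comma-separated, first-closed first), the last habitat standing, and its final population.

Closure order: Elkhorn, Briarlake, Ashgrove, Hollowpine, Juniper, Dunmere
Last habitat: Cedarfen with 104 animals

Round 1: Ashgrove=16 Briarlake=17 Cedarfen=4 Dunmere=7 Elkhorn=23 Hollowpine=18 Juniper=19 → close Elkhorn (overflow 17)
  23÷6 = 3 each, +1 to first 5
Round 2: Ashgrove=20 Briarlake=21 Cedarfen=8 Dunmere=11 Hollowpine=22 Juniper=22 → close Briarlake (overflow 15)
  21÷5 = 4 each, +1 to first 1
Round 3: Ashgrove=25 Cedarfen=12 Dunmere=15 Hollowpine=26 Juniper=26 → close Ashgrove (overflow 18)
  25÷4 = 6 each, +1 to first 1
Round 4: Cedarfen=19 Dunmere=21 Hollowpine=32 Juniper=32 → close Hollowpine (overflow 24)
  32÷3 = 10 each, +1 to first 2
Round 5: Cedarfen=30 Dunmere=32 Juniper=42 → close Juniper (overflow 27)
  42÷2 = 21 each, +1 to first 0
Round 6: Cedarfen=51 Dunmere=53 → close Dunmere (overflow 43)
  53÷1 = 53 each, +1 to first 0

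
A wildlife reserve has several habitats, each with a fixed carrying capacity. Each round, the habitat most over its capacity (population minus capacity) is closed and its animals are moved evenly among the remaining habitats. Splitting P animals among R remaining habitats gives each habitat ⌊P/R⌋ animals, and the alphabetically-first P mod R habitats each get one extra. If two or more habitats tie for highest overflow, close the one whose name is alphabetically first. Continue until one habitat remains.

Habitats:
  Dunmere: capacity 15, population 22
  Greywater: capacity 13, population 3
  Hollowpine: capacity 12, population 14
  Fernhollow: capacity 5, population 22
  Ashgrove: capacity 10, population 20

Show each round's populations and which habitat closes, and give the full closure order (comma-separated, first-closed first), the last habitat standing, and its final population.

Round 1: Ashgrove=20 Dunmere=22 Fernhollow=22 Greywater=3 Hollowpine=14 → close Fernhollow (overflow 17)
  22÷4 = 5 each, +1 to first 2
Round 2: Ashgrove=26 Dunmere=28 Greywater=8 Hollowpine=19 → close Ashgrove (overflow 16)
  26÷3 = 8 each, +1 to first 2
Round 3: Dunmere=37 Greywater=17 Hollowpine=27 → close Dunmere (overflow 22)
  37÷2 = 18 each, +1 to first 1
Round 4: Greywater=36 Hollowpine=45 → close Hollowpine (overflow 33)
  45÷1 = 45 each, +1 to first 0

Closure order: Fernhollow, Ashgrove, Dunmere, Hollowpine
Last habitat: Greywater with 81 animals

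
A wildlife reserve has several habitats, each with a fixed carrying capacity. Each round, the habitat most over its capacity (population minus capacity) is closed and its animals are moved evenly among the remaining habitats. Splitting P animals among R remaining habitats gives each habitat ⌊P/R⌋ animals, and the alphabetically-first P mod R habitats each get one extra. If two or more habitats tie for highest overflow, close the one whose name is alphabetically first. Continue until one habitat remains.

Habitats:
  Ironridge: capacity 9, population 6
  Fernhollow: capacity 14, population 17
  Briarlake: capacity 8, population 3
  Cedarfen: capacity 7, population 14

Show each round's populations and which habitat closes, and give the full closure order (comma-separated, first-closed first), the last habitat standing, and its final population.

Closure order: Cedarfen, Fernhollow, Ironridge
Last habitat: Briarlake with 40 animals

Round 1: Briarlake=3 Cedarfen=14 Fernhollow=17 Ironridge=6 → close Cedarfen (overflow 7)
  14÷3 = 4 each, +1 to first 2
Round 2: Briarlake=8 Fernhollow=22 Ironridge=10 → close Fernhollow (overflow 8)
  22÷2 = 11 each, +1 to first 0
Round 3: Briarlake=19 Ironridge=21 → close Ironridge (overflow 12)
  21÷1 = 21 each, +1 to first 0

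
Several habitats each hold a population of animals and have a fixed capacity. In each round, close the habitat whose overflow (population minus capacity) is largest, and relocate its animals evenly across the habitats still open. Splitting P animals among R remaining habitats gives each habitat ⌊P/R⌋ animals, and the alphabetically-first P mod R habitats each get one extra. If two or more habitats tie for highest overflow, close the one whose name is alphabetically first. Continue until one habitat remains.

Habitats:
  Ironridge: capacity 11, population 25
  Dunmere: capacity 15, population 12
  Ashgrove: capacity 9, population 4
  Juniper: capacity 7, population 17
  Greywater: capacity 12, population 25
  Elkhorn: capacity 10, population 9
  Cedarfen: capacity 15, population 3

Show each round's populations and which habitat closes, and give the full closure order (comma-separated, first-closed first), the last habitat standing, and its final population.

Closure order: Ironridge, Greywater, Juniper, Elkhorn, Ashgrove, Dunmere
Last habitat: Cedarfen with 95 animals

Round 1: Ashgrove=4 Cedarfen=3 Dunmere=12 Elkhorn=9 Greywater=25 Ironridge=25 Juniper=17 → close Ironridge (overflow 14)
  25÷6 = 4 each, +1 to first 1
Round 2: Ashgrove=9 Cedarfen=7 Dunmere=16 Elkhorn=13 Greywater=29 Juniper=21 → close Greywater (overflow 17)
  29÷5 = 5 each, +1 to first 4
Round 3: Ashgrove=15 Cedarfen=13 Dunmere=22 Elkhorn=19 Juniper=26 → close Juniper (overflow 19)
  26÷4 = 6 each, +1 to first 2
Round 4: Ashgrove=22 Cedarfen=20 Dunmere=28 Elkhorn=25 → close Elkhorn (overflow 15)
  25÷3 = 8 each, +1 to first 1
Round 5: Ashgrove=31 Cedarfen=28 Dunmere=36 → close Ashgrove (overflow 22)
  31÷2 = 15 each, +1 to first 1
Round 6: Cedarfen=44 Dunmere=51 → close Dunmere (overflow 36)
  51÷1 = 51 each, +1 to first 0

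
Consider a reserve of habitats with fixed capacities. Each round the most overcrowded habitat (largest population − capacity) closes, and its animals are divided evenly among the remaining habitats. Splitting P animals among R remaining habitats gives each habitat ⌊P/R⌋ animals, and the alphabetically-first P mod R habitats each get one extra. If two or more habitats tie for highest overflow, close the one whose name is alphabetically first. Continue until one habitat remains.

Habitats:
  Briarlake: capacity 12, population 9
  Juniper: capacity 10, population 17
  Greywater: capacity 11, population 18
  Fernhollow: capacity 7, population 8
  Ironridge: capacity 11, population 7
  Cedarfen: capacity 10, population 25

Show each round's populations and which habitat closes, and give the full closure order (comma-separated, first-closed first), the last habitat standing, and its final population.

Closure order: Cedarfen, Greywater, Juniper, Fernhollow, Briarlake
Last habitat: Ironridge with 84 animals

Round 1: Briarlake=9 Cedarfen=25 Fernhollow=8 Greywater=18 Ironridge=7 Juniper=17 → close Cedarfen (overflow 15)
  25÷5 = 5 each, +1 to first 0
Round 2: Briarlake=14 Fernhollow=13 Greywater=23 Ironridge=12 Juniper=22 → close Greywater (overflow 12)
  23÷4 = 5 each, +1 to first 3
Round 3: Briarlake=20 Fernhollow=19 Ironridge=18 Juniper=27 → close Juniper (overflow 17)
  27÷3 = 9 each, +1 to first 0
Round 4: Briarlake=29 Fernhollow=28 Ironridge=27 → close Fernhollow (overflow 21)
  28÷2 = 14 each, +1 to first 0
Round 5: Briarlake=43 Ironridge=41 → close Briarlake (overflow 31)
  43÷1 = 43 each, +1 to first 0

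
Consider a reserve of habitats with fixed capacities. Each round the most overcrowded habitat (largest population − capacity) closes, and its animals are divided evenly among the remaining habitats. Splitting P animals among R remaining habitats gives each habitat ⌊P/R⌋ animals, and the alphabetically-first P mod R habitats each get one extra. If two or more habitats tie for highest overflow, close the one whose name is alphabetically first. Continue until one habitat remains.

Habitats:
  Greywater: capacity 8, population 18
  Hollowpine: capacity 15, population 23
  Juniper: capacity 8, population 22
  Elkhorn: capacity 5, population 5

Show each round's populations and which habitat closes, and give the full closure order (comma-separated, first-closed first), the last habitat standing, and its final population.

Round 1: Elkhorn=5 Greywater=18 Hollowpine=23 Juniper=22 → close Juniper (overflow 14)
  22÷3 = 7 each, +1 to first 1
Round 2: Elkhorn=13 Greywater=25 Hollowpine=30 → close Greywater (overflow 17)
  25÷2 = 12 each, +1 to first 1
Round 3: Elkhorn=26 Hollowpine=42 → close Hollowpine (overflow 27)
  42÷1 = 42 each, +1 to first 0

Closure order: Juniper, Greywater, Hollowpine
Last habitat: Elkhorn with 68 animals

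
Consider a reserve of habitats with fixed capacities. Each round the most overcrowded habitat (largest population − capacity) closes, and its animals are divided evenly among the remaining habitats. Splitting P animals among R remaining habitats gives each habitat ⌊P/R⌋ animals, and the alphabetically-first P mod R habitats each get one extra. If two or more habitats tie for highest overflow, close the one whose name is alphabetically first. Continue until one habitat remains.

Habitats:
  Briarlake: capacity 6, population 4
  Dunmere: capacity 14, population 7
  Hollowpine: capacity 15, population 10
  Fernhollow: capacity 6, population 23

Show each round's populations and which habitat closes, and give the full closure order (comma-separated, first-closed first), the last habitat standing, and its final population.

Round 1: Briarlake=4 Dunmere=7 Fernhollow=23 Hollowpine=10 → close Fernhollow (overflow 17)
  23÷3 = 7 each, +1 to first 2
Round 2: Briarlake=12 Dunmere=15 Hollowpine=17 → close Briarlake (overflow 6)
  12÷2 = 6 each, +1 to first 0
Round 3: Dunmere=21 Hollowpine=23 → close Hollowpine (overflow 8)
  23÷1 = 23 each, +1 to first 0

Closure order: Fernhollow, Briarlake, Hollowpine
Last habitat: Dunmere with 44 animals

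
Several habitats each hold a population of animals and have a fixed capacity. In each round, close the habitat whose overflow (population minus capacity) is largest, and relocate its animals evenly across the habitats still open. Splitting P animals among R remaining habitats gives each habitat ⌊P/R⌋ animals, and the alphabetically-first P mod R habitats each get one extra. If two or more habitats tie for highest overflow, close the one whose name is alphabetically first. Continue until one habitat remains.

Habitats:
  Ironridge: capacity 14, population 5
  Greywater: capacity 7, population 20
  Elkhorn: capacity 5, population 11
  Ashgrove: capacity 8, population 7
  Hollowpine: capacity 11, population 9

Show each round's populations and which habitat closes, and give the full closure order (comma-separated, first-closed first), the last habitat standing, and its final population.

Round 1: Ashgrove=7 Elkhorn=11 Greywater=20 Hollowpine=9 Ironridge=5 → close Greywater (overflow 13)
  20÷4 = 5 each, +1 to first 0
Round 2: Ashgrove=12 Elkhorn=16 Hollowpine=14 Ironridge=10 → close Elkhorn (overflow 11)
  16÷3 = 5 each, +1 to first 1
Round 3: Ashgrove=18 Hollowpine=19 Ironridge=15 → close Ashgrove (overflow 10)
  18÷2 = 9 each, +1 to first 0
Round 4: Hollowpine=28 Ironridge=24 → close Hollowpine (overflow 17)
  28÷1 = 28 each, +1 to first 0

Closure order: Greywater, Elkhorn, Ashgrove, Hollowpine
Last habitat: Ironridge with 52 animals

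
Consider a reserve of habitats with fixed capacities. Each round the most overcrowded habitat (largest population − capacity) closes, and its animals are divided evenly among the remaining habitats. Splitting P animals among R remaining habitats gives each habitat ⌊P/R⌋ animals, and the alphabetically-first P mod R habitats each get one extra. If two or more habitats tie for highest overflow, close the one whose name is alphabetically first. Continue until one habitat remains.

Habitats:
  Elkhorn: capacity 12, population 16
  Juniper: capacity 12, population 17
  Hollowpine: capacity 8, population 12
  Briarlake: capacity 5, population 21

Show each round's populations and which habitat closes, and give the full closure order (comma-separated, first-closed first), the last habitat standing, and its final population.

Closure order: Briarlake, Juniper, Elkhorn
Last habitat: Hollowpine with 66 animals

Round 1: Briarlake=21 Elkhorn=16 Hollowpine=12 Juniper=17 → close Briarlake (overflow 16)
  21÷3 = 7 each, +1 to first 0
Round 2: Elkhorn=23 Hollowpine=19 Juniper=24 → close Juniper (overflow 12)
  24÷2 = 12 each, +1 to first 0
Round 3: Elkhorn=35 Hollowpine=31 → close Elkhorn (overflow 23)
  35÷1 = 35 each, +1 to first 0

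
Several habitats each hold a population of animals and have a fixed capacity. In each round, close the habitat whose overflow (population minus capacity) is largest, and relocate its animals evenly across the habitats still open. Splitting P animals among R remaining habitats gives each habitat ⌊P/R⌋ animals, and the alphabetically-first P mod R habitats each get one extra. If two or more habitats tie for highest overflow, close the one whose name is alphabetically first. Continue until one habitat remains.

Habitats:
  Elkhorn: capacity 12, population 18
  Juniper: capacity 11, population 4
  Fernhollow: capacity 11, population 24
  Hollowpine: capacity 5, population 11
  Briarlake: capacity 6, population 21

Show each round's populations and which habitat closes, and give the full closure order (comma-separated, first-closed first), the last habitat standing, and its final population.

Round 1: Briarlake=21 Elkhorn=18 Fernhollow=24 Hollowpine=11 Juniper=4 → close Briarlake (overflow 15)
  21÷4 = 5 each, +1 to first 1
Round 2: Elkhorn=24 Fernhollow=29 Hollowpine=16 Juniper=9 → close Fernhollow (overflow 18)
  29÷3 = 9 each, +1 to first 2
Round 3: Elkhorn=34 Hollowpine=26 Juniper=18 → close Elkhorn (overflow 22)
  34÷2 = 17 each, +1 to first 0
Round 4: Hollowpine=43 Juniper=35 → close Hollowpine (overflow 38)
  43÷1 = 43 each, +1 to first 0

Closure order: Briarlake, Fernhollow, Elkhorn, Hollowpine
Last habitat: Juniper with 78 animals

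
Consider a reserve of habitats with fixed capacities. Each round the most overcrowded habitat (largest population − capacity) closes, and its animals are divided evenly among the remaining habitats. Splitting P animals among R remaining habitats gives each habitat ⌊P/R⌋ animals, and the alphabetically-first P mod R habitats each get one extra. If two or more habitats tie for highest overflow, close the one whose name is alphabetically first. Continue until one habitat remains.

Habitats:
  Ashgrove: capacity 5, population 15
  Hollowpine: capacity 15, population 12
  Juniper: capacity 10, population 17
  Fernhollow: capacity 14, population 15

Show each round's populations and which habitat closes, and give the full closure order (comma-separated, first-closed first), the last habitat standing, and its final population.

Round 1: Ashgrove=15 Fernhollow=15 Hollowpine=12 Juniper=17 → close Ashgrove (overflow 10)
  15÷3 = 5 each, +1 to first 0
Round 2: Fernhollow=20 Hollowpine=17 Juniper=22 → close Juniper (overflow 12)
  22÷2 = 11 each, +1 to first 0
Round 3: Fernhollow=31 Hollowpine=28 → close Fernhollow (overflow 17)
  31÷1 = 31 each, +1 to first 0

Closure order: Ashgrove, Juniper, Fernhollow
Last habitat: Hollowpine with 59 animals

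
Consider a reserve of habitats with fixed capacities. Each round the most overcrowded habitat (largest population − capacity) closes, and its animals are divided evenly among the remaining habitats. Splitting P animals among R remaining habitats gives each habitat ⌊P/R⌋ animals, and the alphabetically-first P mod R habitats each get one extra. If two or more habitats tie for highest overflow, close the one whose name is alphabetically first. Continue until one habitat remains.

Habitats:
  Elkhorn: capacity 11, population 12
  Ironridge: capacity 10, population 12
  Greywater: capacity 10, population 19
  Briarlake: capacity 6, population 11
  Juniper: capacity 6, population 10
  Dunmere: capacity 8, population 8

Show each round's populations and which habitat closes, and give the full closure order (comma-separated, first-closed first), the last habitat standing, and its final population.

Round 1: Briarlake=11 Dunmere=8 Elkhorn=12 Greywater=19 Ironridge=12 Juniper=10 → close Greywater (overflow 9)
  19÷5 = 3 each, +1 to first 4
Round 2: Briarlake=15 Dunmere=12 Elkhorn=16 Ironridge=16 Juniper=13 → close Briarlake (overflow 9)
  15÷4 = 3 each, +1 to first 3
Round 3: Dunmere=16 Elkhorn=20 Ironridge=20 Juniper=16 → close Ironridge (overflow 10)
  20÷3 = 6 each, +1 to first 2
Round 4: Dunmere=23 Elkhorn=27 Juniper=22 → close Elkhorn (overflow 16)
  27÷2 = 13 each, +1 to first 1
Round 5: Dunmere=37 Juniper=35 → close Dunmere (overflow 29)
  37÷1 = 37 each, +1 to first 0

Closure order: Greywater, Briarlake, Ironridge, Elkhorn, Dunmere
Last habitat: Juniper with 72 animals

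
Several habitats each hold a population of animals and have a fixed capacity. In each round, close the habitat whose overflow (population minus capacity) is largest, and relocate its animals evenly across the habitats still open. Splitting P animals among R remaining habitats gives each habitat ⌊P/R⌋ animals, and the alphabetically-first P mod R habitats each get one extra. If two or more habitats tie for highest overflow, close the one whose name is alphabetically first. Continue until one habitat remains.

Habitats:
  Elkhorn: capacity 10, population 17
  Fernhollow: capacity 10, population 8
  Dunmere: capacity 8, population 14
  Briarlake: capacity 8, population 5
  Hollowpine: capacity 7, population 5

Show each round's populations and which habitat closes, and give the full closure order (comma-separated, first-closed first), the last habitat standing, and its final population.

Closure order: Elkhorn, Dunmere, Briarlake, Fernhollow
Last habitat: Hollowpine with 49 animals

Round 1: Briarlake=5 Dunmere=14 Elkhorn=17 Fernhollow=8 Hollowpine=5 → close Elkhorn (overflow 7)
  17÷4 = 4 each, +1 to first 1
Round 2: Briarlake=10 Dunmere=18 Fernhollow=12 Hollowpine=9 → close Dunmere (overflow 10)
  18÷3 = 6 each, +1 to first 0
Round 3: Briarlake=16 Fernhollow=18 Hollowpine=15 → close Briarlake (overflow 8)
  16÷2 = 8 each, +1 to first 0
Round 4: Fernhollow=26 Hollowpine=23 → close Fernhollow (overflow 16)
  26÷1 = 26 each, +1 to first 0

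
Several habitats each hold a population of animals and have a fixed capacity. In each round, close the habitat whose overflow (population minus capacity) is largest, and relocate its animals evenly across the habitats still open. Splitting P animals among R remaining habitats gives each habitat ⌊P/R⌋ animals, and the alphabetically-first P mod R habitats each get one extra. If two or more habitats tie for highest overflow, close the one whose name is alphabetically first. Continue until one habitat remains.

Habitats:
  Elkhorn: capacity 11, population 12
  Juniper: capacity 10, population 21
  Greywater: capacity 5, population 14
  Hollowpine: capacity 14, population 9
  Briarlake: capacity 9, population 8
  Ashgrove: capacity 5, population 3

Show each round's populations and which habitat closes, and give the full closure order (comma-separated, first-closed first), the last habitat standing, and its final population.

Round 1: Ashgrove=3 Briarlake=8 Elkhorn=12 Greywater=14 Hollowpine=9 Juniper=21 → close Juniper (overflow 11)
  21÷5 = 4 each, +1 to first 1
Round 2: Ashgrove=8 Briarlake=12 Elkhorn=16 Greywater=18 Hollowpine=13 → close Greywater (overflow 13)
  18÷4 = 4 each, +1 to first 2
Round 3: Ashgrove=13 Briarlake=17 Elkhorn=20 Hollowpine=17 → close Elkhorn (overflow 9)
  20÷3 = 6 each, +1 to first 2
Round 4: Ashgrove=20 Briarlake=24 Hollowpine=23 → close Ashgrove (overflow 15)
  20÷2 = 10 each, +1 to first 0
Round 5: Briarlake=34 Hollowpine=33 → close Briarlake (overflow 25)
  34÷1 = 34 each, +1 to first 0

Closure order: Juniper, Greywater, Elkhorn, Ashgrove, Briarlake
Last habitat: Hollowpine with 67 animals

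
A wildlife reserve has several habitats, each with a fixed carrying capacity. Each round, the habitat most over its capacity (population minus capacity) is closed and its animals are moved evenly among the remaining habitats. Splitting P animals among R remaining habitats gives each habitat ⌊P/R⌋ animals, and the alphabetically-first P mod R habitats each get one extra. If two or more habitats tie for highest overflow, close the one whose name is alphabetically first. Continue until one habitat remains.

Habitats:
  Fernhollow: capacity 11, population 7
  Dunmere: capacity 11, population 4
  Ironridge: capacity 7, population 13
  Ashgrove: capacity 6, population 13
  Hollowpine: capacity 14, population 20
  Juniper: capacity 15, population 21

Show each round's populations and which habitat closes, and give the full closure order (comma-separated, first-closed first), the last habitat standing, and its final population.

Round 1: Ashgrove=13 Dunmere=4 Fernhollow=7 Hollowpine=20 Ironridge=13 Juniper=21 → close Ashgrove (overflow 7)
  13÷5 = 2 each, +1 to first 3
Round 2: Dunmere=7 Fernhollow=10 Hollowpine=23 Ironridge=15 Juniper=23 → close Hollowpine (overflow 9)
  23÷4 = 5 each, +1 to first 3
Round 3: Dunmere=13 Fernhollow=16 Ironridge=21 Juniper=28 → close Ironridge (overflow 14)
  21÷3 = 7 each, +1 to first 0
Round 4: Dunmere=20 Fernhollow=23 Juniper=35 → close Juniper (overflow 20)
  35÷2 = 17 each, +1 to first 1
Round 5: Dunmere=38 Fernhollow=40 → close Fernhollow (overflow 29)
  40÷1 = 40 each, +1 to first 0

Closure order: Ashgrove, Hollowpine, Ironridge, Juniper, Fernhollow
Last habitat: Dunmere with 78 animals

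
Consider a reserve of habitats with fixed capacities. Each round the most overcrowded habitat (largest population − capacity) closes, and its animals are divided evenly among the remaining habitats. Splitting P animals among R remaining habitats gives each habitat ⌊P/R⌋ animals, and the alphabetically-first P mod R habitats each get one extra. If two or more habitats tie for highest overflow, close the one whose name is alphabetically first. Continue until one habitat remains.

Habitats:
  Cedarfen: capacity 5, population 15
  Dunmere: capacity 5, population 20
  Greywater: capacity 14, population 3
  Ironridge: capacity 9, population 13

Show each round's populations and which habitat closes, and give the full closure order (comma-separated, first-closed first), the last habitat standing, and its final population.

Closure order: Dunmere, Cedarfen, Ironridge
Last habitat: Greywater with 51 animals

Round 1: Cedarfen=15 Dunmere=20 Greywater=3 Ironridge=13 → close Dunmere (overflow 15)
  20÷3 = 6 each, +1 to first 2
Round 2: Cedarfen=22 Greywater=10 Ironridge=19 → close Cedarfen (overflow 17)
  22÷2 = 11 each, +1 to first 0
Round 3: Greywater=21 Ironridge=30 → close Ironridge (overflow 21)
  30÷1 = 30 each, +1 to first 0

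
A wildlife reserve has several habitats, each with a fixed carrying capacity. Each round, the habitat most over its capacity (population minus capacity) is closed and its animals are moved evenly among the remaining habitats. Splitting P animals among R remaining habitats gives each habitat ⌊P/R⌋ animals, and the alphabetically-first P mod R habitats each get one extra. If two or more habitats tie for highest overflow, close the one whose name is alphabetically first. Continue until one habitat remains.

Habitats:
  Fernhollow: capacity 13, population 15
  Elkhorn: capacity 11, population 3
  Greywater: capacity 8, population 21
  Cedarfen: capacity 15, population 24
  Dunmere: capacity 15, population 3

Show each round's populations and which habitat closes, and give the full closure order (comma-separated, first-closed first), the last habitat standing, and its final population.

Closure order: Greywater, Cedarfen, Fernhollow, Elkhorn
Last habitat: Dunmere with 66 animals

Round 1: Cedarfen=24 Dunmere=3 Elkhorn=3 Fernhollow=15 Greywater=21 → close Greywater (overflow 13)
  21÷4 = 5 each, +1 to first 1
Round 2: Cedarfen=30 Dunmere=8 Elkhorn=8 Fernhollow=20 → close Cedarfen (overflow 15)
  30÷3 = 10 each, +1 to first 0
Round 3: Dunmere=18 Elkhorn=18 Fernhollow=30 → close Fernhollow (overflow 17)
  30÷2 = 15 each, +1 to first 0
Round 4: Dunmere=33 Elkhorn=33 → close Elkhorn (overflow 22)
  33÷1 = 33 each, +1 to first 0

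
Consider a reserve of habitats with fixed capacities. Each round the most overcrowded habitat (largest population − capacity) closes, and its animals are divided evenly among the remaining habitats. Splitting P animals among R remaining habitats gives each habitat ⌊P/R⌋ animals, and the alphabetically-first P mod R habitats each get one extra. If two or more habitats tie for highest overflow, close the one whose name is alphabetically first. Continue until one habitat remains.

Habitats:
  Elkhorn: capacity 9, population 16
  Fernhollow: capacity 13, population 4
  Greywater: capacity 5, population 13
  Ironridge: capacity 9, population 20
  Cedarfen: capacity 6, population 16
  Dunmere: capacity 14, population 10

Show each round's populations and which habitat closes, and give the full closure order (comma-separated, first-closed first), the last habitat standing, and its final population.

Closure order: Ironridge, Cedarfen, Greywater, Elkhorn, Dunmere
Last habitat: Fernhollow with 79 animals

Round 1: Cedarfen=16 Dunmere=10 Elkhorn=16 Fernhollow=4 Greywater=13 Ironridge=20 → close Ironridge (overflow 11)
  20÷5 = 4 each, +1 to first 0
Round 2: Cedarfen=20 Dunmere=14 Elkhorn=20 Fernhollow=8 Greywater=17 → close Cedarfen (overflow 14)
  20÷4 = 5 each, +1 to first 0
Round 3: Dunmere=19 Elkhorn=25 Fernhollow=13 Greywater=22 → close Greywater (overflow 17)
  22÷3 = 7 each, +1 to first 1
Round 4: Dunmere=27 Elkhorn=32 Fernhollow=20 → close Elkhorn (overflow 23)
  32÷2 = 16 each, +1 to first 0
Round 5: Dunmere=43 Fernhollow=36 → close Dunmere (overflow 29)
  43÷1 = 43 each, +1 to first 0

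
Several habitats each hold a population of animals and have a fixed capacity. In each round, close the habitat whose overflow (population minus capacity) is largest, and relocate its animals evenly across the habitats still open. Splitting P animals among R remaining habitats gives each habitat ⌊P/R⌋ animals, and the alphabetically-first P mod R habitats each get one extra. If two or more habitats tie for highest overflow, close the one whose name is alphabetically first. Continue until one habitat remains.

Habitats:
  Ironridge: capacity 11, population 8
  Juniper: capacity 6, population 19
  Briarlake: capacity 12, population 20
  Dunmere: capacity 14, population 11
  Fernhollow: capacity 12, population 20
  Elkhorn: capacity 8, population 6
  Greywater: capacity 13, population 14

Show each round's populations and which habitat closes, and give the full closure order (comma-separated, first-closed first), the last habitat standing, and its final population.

Round 1: Briarlake=20 Dunmere=11 Elkhorn=6 Fernhollow=20 Greywater=14 Ironridge=8 Juniper=19 → close Juniper (overflow 13)
  19÷6 = 3 each, +1 to first 1
Round 2: Briarlake=24 Dunmere=14 Elkhorn=9 Fernhollow=23 Greywater=17 Ironridge=11 → close Briarlake (overflow 12)
  24÷5 = 4 each, +1 to first 4
Round 3: Dunmere=19 Elkhorn=14 Fernhollow=28 Greywater=22 Ironridge=15 → close Fernhollow (overflow 16)
  28÷4 = 7 each, +1 to first 0
Round 4: Dunmere=26 Elkhorn=21 Greywater=29 Ironridge=22 → close Greywater (overflow 16)
  29÷3 = 9 each, +1 to first 2
Round 5: Dunmere=36 Elkhorn=31 Ironridge=31 → close Elkhorn (overflow 23)
  31÷2 = 15 each, +1 to first 1
Round 6: Dunmere=52 Ironridge=46 → close Dunmere (overflow 38)
  52÷1 = 52 each, +1 to first 0

Closure order: Juniper, Briarlake, Fernhollow, Greywater, Elkhorn, Dunmere
Last habitat: Ironridge with 98 animals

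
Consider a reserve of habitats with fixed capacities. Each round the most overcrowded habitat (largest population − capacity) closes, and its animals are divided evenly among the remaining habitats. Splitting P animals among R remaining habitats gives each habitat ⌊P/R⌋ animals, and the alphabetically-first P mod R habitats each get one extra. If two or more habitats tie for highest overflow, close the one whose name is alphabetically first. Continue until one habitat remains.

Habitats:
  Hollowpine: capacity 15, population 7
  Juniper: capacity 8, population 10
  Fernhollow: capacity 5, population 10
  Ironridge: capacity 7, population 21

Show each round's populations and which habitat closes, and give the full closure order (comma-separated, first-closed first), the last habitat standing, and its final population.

Closure order: Ironridge, Fernhollow, Juniper
Last habitat: Hollowpine with 48 animals

Round 1: Fernhollow=10 Hollowpine=7 Ironridge=21 Juniper=10 → close Ironridge (overflow 14)
  21÷3 = 7 each, +1 to first 0
Round 2: Fernhollow=17 Hollowpine=14 Juniper=17 → close Fernhollow (overflow 12)
  17÷2 = 8 each, +1 to first 1
Round 3: Hollowpine=23 Juniper=25 → close Juniper (overflow 17)
  25÷1 = 25 each, +1 to first 0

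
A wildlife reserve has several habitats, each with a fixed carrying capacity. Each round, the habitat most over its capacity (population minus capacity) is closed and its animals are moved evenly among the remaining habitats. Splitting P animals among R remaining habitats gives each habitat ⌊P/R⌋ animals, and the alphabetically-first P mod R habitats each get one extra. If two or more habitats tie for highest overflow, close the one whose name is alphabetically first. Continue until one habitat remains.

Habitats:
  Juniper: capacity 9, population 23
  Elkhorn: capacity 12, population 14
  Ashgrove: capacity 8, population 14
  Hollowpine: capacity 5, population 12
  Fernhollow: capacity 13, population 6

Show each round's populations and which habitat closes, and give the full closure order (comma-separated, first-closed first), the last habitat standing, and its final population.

Round 1: Ashgrove=14 Elkhorn=14 Fernhollow=6 Hollowpine=12 Juniper=23 → close Juniper (overflow 14)
  23÷4 = 5 each, +1 to first 3
Round 2: Ashgrove=20 Elkhorn=20 Fernhollow=12 Hollowpine=17 → close Ashgrove (overflow 12)
  20÷3 = 6 each, +1 to first 2
Round 3: Elkhorn=27 Fernhollow=19 Hollowpine=23 → close Hollowpine (overflow 18)
  23÷2 = 11 each, +1 to first 1
Round 4: Elkhorn=39 Fernhollow=30 → close Elkhorn (overflow 27)
  39÷1 = 39 each, +1 to first 0

Closure order: Juniper, Ashgrove, Hollowpine, Elkhorn
Last habitat: Fernhollow with 69 animals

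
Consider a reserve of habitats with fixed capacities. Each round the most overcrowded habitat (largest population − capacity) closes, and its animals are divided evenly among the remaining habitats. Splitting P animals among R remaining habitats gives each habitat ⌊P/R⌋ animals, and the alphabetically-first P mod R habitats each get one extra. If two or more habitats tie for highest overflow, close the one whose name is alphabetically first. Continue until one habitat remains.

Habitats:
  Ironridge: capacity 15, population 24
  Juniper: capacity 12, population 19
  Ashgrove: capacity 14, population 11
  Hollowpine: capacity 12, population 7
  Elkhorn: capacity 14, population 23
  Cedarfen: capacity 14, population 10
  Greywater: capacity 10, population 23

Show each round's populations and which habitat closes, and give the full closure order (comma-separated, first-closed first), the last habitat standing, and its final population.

Round 1: Ashgrove=11 Cedarfen=10 Elkhorn=23 Greywater=23 Hollowpine=7 Ironridge=24 Juniper=19 → close Greywater (overflow 13)
  23÷6 = 3 each, +1 to first 5
Round 2: Ashgrove=15 Cedarfen=14 Elkhorn=27 Hollowpine=11 Ironridge=28 Juniper=22 → close Elkhorn (overflow 13)
  27÷5 = 5 each, +1 to first 2
Round 3: Ashgrove=21 Cedarfen=20 Hollowpine=16 Ironridge=33 Juniper=27 → close Ironridge (overflow 18)
  33÷4 = 8 each, +1 to first 1
Round 4: Ashgrove=30 Cedarfen=28 Hollowpine=24 Juniper=35 → close Juniper (overflow 23)
  35÷3 = 11 each, +1 to first 2
Round 5: Ashgrove=42 Cedarfen=40 Hollowpine=35 → close Ashgrove (overflow 28)
  42÷2 = 21 each, +1 to first 0
Round 6: Cedarfen=61 Hollowpine=56 → close Cedarfen (overflow 47)
  61÷1 = 61 each, +1 to first 0

Closure order: Greywater, Elkhorn, Ironridge, Juniper, Ashgrove, Cedarfen
Last habitat: Hollowpine with 117 animals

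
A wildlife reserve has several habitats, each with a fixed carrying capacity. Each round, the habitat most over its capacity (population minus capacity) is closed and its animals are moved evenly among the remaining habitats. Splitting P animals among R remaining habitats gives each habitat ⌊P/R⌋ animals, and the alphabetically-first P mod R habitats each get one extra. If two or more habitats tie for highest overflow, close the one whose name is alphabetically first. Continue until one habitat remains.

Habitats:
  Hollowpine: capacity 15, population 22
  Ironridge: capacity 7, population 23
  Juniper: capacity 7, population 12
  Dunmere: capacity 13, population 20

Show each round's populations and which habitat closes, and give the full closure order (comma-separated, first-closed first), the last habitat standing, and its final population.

Round 1: Dunmere=20 Hollowpine=22 Ironridge=23 Juniper=12 → close Ironridge (overflow 16)
  23÷3 = 7 each, +1 to first 2
Round 2: Dunmere=28 Hollowpine=30 Juniper=19 → close Dunmere (overflow 15)
  28÷2 = 14 each, +1 to first 0
Round 3: Hollowpine=44 Juniper=33 → close Hollowpine (overflow 29)
  44÷1 = 44 each, +1 to first 0

Closure order: Ironridge, Dunmere, Hollowpine
Last habitat: Juniper with 77 animals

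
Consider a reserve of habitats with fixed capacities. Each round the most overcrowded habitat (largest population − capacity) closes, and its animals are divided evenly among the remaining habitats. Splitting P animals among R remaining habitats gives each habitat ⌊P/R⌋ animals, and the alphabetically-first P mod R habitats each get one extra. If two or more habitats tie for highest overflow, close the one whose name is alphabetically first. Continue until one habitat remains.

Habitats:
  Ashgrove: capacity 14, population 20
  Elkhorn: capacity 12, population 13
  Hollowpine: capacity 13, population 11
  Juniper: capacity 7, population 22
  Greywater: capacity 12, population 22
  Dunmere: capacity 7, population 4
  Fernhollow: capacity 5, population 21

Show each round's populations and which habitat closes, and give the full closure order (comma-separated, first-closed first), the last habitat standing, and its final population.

Closure order: Fernhollow, Juniper, Greywater, Ashgrove, Elkhorn, Dunmere
Last habitat: Hollowpine with 113 animals

Round 1: Ashgrove=20 Dunmere=4 Elkhorn=13 Fernhollow=21 Greywater=22 Hollowpine=11 Juniper=22 → close Fernhollow (overflow 16)
  21÷6 = 3 each, +1 to first 3
Round 2: Ashgrove=24 Dunmere=8 Elkhorn=17 Greywater=25 Hollowpine=14 Juniper=25 → close Juniper (overflow 18)
  25÷5 = 5 each, +1 to first 0
Round 3: Ashgrove=29 Dunmere=13 Elkhorn=22 Greywater=30 Hollowpine=19 → close Greywater (overflow 18)
  30÷4 = 7 each, +1 to first 2
Round 4: Ashgrove=37 Dunmere=21 Elkhorn=29 Hollowpine=26 → close Ashgrove (overflow 23)
  37÷3 = 12 each, +1 to first 1
Round 5: Dunmere=34 Elkhorn=41 Hollowpine=38 → close Elkhorn (overflow 29)
  41÷2 = 20 each, +1 to first 1
Round 6: Dunmere=55 Hollowpine=58 → close Dunmere (overflow 48)
  55÷1 = 55 each, +1 to first 0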